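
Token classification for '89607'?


Pattern: digits only
Type: INTEGER_LITERAL


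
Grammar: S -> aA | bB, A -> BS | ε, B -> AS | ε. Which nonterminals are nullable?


A nonterminal is nullable iff some alternative derives ε (directly, or every symbol in it is nullable)
Nullable: {A, B}


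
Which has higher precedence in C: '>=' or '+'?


'+' is additive (level 9); '>=' is relational (level 7)
Higher level binds tighter
'+' has higher precedence than '>='


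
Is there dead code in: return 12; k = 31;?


statement follows a return and is unreachable
Dead: 'k = 31'


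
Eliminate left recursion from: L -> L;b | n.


Left-recursive alternatives: L;b; non-recursive: n
Introduce L': L -> nL', L' -> ;bL' | ε


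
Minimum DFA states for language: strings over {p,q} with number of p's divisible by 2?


Track (count of p) mod 2: states 0..1, accept at 0
Minimal DFA: 2 states


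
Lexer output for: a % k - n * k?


Scan left to right, longest-match per lexeme
Tokens: ID(a), OP(%), ID(k), OP(-), ID(n), OP(*), ID(k)


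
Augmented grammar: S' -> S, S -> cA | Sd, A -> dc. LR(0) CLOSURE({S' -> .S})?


Start: S' -> .S
For each item with dot before a nonterminal B, add B -> .γ for every B-production
Closure: [S' -> .S, S -> .cA, S -> .Sd]


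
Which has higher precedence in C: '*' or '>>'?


'*' is multiplicative (level 10); '>>' is shift (level 8)
Higher level binds tighter
'*' has higher precedence than '>>'


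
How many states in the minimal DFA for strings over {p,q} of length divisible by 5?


Track length mod 5: states 0..4, accept at 0
Minimal DFA: 5 states


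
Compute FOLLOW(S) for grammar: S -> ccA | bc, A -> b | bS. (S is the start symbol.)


$ ∈ FOLLOW(S). For each A -> αBβ: add FIRST(β)\{ε} to FOLLOW(B); if β nullable, add FOLLOW(A).
FOLLOW(S) = {$}


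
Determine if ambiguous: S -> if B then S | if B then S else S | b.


dangling else: 'if B then if B then b else b' parses two ways
Ambiguous


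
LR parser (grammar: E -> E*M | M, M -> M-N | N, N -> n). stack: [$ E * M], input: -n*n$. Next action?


'-' can extend M; shift to build M -> M-N
Action: shift


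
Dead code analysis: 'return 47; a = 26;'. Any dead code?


statement follows a return and is unreachable
Dead: 'a = 26'


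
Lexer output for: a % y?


Scan left to right, longest-match per lexeme
Tokens: ID(a), OP(%), ID(y)


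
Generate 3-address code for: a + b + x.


Break into single-operator statements:
t1 = a + b
t2 = t1 + x


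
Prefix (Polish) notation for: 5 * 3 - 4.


left-to-right (same/higher precedence on left): tree is (- (* 5 3) 4)
Prefix: - * 5 3 4


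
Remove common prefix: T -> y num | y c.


Common prefix: 'y'
Factored: T -> y T', T' -> num | c


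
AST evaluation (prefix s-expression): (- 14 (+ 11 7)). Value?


Evaluate inner: (+ 11 7) = 18
Evaluate root: (- 14 18) = -4
Result: -4


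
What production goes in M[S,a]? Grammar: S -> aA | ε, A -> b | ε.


For [S, a]: 'a' ∈ FIRST(aA)
Entry: S -> aA


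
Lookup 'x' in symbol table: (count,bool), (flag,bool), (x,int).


Lookup 'x' → type int


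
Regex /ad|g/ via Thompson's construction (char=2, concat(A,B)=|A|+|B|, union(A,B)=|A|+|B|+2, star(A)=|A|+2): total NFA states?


Syntax tree has 3 char leaf(s), 1 union(s), 0 star(s)
chars contribute 3×2 = 6; each union adds +2; each star adds +2
Total: 6 + 2 + 0 = 8 states


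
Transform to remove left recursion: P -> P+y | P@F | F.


Left-recursive alternatives: P+y, P@F; non-recursive: F
Introduce P': P -> FP', P' -> +yP' | @FP' | ε


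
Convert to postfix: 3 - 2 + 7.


Left to right (same or higher precedence on left)
Postfix: 3 2 - 7 +


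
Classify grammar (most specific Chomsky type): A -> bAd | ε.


Single nonterminal LHS, but b^n d^n is not regular
Classification: Type 2 (Context-Free)


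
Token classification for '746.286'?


Pattern: digits with a decimal point
Type: FLOAT_LITERAL


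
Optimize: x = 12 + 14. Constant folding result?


12 + 14 = 26 at compile time
Optimized: x = 26


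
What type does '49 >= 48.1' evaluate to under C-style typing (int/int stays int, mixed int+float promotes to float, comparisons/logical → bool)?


Operand types: int >= float
Rule: comparison yields bool
Result type: bool


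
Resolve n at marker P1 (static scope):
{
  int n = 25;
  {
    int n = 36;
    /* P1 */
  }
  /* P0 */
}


n declared in the same block as P1
n = 36


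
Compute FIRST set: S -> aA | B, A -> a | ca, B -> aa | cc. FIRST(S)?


Per alternative of S: FIRST(aA) = {a}; FIRST(B) = {a, c}
FIRST(S) = {a, c}


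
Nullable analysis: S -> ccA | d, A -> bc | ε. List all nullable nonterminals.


A nonterminal is nullable iff some alternative derives ε (directly, or every symbol in it is nullable)
Nullable: {A}


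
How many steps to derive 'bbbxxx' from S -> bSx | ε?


Derivation: S => bSx => bbSxx => bbbSxxx => bbbxxx
Steps: 4


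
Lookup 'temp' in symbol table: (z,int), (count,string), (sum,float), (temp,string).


Lookup 'temp' → type string


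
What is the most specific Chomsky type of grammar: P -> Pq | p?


Left-linear: every RHS is a terminal or one nonterminal followed by a terminal
Classification: Type 3 (Regular)


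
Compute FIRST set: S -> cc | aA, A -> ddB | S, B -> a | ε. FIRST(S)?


Per alternative of S: FIRST(cc) = {c}; FIRST(aA) = {a}
FIRST(S) = {a, c}


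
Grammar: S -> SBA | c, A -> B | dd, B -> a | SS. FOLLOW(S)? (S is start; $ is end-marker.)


$ ∈ FOLLOW(S). For each A -> αBβ: add FIRST(β)\{ε} to FOLLOW(B); if β nullable, add FOLLOW(A).
FOLLOW(S) = {$, a, c, d}


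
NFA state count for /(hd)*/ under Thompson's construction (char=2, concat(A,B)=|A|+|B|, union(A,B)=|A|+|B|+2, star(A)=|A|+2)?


Syntax tree has 2 char leaf(s), 0 union(s), 1 star(s)
chars contribute 2×2 = 4; each union adds +2; each star adds +2
Total: 4 + 0 + 2 = 6 states


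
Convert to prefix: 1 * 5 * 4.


left-to-right (same/higher precedence on left): tree is (* (* 1 5) 4)
Prefix: * * 1 5 4


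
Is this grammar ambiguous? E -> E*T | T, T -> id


precedence layered via separate nonterminal T: deterministic
Unambiguous


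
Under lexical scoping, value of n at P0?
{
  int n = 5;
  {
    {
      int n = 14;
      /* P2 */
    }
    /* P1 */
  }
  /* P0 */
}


n declared in the same block as P0
n = 5


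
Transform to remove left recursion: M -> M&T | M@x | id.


Left-recursive alternatives: M&T, M@x; non-recursive: id
Introduce M': M -> idM', M' -> &TM' | @xM' | ε


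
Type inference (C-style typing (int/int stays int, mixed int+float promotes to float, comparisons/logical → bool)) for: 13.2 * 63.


Operand types: float * int
Rule: mixed int/float promotes to float; int/int stays int
Result type: float


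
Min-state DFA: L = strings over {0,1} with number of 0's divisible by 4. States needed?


Track (count of 0) mod 4: states 0..3, accept at 0
Minimal DFA: 4 states


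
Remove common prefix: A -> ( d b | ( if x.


Common prefix: '('
Factored: A -> ( A', A' -> d b | if x


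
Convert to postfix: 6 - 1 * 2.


* has higher precedence, evaluate 1*2 first
Postfix: 6 1 2 * -


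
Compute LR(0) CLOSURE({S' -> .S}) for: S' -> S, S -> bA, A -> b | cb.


Start: S' -> .S
For each item with dot before a nonterminal B, add B -> .γ for every B-production
Closure: [S' -> .S, S -> .bA]


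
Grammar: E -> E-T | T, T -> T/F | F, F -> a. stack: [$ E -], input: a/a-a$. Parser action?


no handle ('E-' is not any RHS); shift 'a'
Action: shift


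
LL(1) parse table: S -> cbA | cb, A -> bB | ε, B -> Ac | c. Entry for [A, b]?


For [A, b]: 'b' ∈ FIRST(bB)
Entry: A -> bB


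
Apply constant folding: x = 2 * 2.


2 * 2 = 4 at compile time
Optimized: x = 4


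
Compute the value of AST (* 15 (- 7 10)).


Evaluate inner: (- 7 10) = -3
Evaluate root: (* 15 -3) = -45
Result: -45


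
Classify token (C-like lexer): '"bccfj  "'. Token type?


Pattern: double-quoted sequence
Type: STRING_LITERAL


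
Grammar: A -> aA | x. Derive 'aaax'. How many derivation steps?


Derivation: A => aA => aaA => aaaA => aaax
Steps: 4


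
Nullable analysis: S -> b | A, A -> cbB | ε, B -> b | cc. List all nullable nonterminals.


A nonterminal is nullable iff some alternative derives ε (directly, or every symbol in it is nullable)
Nullable: {A, S}


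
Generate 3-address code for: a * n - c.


Break into single-operator statements:
t1 = a * n
t2 = t1 - c


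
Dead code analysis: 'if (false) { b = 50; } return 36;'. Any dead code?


condition is constant false, so the whole block is unreachable
Dead: 'if (false) { b = 50; }'


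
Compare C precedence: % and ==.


'%' is multiplicative (level 10); '==' is equality (level 6)
Higher level binds tighter
'%' has higher precedence than '=='


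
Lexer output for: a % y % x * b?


Scan left to right, longest-match per lexeme
Tokens: ID(a), OP(%), ID(y), OP(%), ID(x), OP(*), ID(b)


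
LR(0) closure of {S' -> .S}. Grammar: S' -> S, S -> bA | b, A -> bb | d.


Start: S' -> .S
For each item with dot before a nonterminal B, add B -> .γ for every B-production
Closure: [S' -> .S, S -> .bA, S -> .b]


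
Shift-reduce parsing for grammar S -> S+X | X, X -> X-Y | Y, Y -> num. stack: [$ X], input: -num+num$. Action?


shift '-' to continue X -> X-Y
Action: shift


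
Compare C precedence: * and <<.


'*' is multiplicative (level 10); '<<' is shift (level 8)
Higher level binds tighter
'*' has higher precedence than '<<'


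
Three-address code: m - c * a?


Break into single-operator statements:
t1 = c * a
t2 = m - t1


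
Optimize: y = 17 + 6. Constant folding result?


17 + 6 = 23 at compile time
Optimized: y = 23


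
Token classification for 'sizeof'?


Pattern: reserved word
Type: KEYWORD


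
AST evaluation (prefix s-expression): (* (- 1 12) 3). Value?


Evaluate inner: (- 1 12) = -11
Evaluate root: (* -11 3) = -33
Result: -33


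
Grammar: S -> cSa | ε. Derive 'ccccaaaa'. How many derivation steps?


Derivation: S => cSa => ccSaa => cccSaaa => ccccSaaaa => ccccaaaa
Steps: 5


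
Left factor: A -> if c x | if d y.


Common prefix: 'if'
Factored: A -> if A', A' -> c x | d y


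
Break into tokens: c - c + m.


Scan left to right, longest-match per lexeme
Tokens: ID(c), OP(-), ID(c), OP(+), ID(m)


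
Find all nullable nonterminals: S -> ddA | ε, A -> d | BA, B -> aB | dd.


A nonterminal is nullable iff some alternative derives ε (directly, or every symbol in it is nullable)
Nullable: {S}


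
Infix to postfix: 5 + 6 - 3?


Left to right (same or higher precedence on left)
Postfix: 5 6 + 3 -


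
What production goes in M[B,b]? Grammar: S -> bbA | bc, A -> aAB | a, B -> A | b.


For [B, b]: 'b' ∈ FIRST(b)
Entry: B -> b


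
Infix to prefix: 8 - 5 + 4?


left-to-right (same/higher precedence on left): tree is (+ (- 8 5) 4)
Prefix: + - 8 5 4


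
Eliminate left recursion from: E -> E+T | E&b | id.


Left-recursive alternatives: E+T, E&b; non-recursive: id
Introduce E': E -> idE', E' -> +TE' | &bE' | ε


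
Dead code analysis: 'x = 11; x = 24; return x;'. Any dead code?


first assignment to x is overwritten before any read
Dead: 'x = 11'


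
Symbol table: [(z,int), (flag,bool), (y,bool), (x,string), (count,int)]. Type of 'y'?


Lookup 'y' → type bool


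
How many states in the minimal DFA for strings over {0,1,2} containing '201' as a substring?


KMP-style automaton: 3 progress states + 1 absorbing accept = 4
Minimal DFA: 4 states


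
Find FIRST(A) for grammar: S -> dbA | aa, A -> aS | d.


Per alternative of A: FIRST(aS) = {a}; FIRST(d) = {d}
FIRST(A) = {a, d}


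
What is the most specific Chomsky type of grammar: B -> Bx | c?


Left-linear: every RHS is a terminal or one nonterminal followed by a terminal
Classification: Type 3 (Regular)


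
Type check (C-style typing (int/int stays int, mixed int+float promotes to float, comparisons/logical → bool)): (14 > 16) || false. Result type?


Operand types: bool || bool
Rule: logical operators take bool operands and yield bool
Result type: bool


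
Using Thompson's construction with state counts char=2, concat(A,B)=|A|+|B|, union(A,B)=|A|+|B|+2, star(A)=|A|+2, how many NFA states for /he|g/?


Syntax tree has 3 char leaf(s), 1 union(s), 0 star(s)
chars contribute 3×2 = 6; each union adds +2; each star adds +2
Total: 6 + 2 + 0 = 8 states


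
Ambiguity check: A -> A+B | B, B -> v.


precedence layered via separate nonterminal B: deterministic
Unambiguous


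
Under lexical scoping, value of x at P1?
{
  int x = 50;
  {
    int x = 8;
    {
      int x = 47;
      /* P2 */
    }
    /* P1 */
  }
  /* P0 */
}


x declared in the same block as P1
x = 8


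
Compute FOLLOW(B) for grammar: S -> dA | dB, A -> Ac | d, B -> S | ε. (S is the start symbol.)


$ ∈ FOLLOW(S). For each A -> αBβ: add FIRST(β)\{ε} to FOLLOW(B); if β nullable, add FOLLOW(A).
FOLLOW(B) = {$}


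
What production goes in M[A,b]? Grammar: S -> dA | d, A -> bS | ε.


For [A, b]: 'b' ∈ FIRST(bS)
Entry: A -> bS


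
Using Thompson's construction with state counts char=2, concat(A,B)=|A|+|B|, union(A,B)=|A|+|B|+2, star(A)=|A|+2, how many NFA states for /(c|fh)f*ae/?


Syntax tree has 6 char leaf(s), 1 union(s), 1 star(s)
chars contribute 6×2 = 12; each union adds +2; each star adds +2
Total: 12 + 2 + 2 = 16 states


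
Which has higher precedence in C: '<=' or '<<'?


'<<' is shift (level 8); '<=' is relational (level 7)
Higher level binds tighter
'<<' has higher precedence than '<='


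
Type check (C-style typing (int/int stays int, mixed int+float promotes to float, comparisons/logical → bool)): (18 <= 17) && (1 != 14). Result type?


Operand types: bool && bool
Rule: logical operators take bool operands and yield bool
Result type: bool


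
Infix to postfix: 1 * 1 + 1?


Left to right (same or higher precedence on left)
Postfix: 1 1 * 1 +


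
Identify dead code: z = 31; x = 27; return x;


z is assigned but never read
Dead: 'z = 31'


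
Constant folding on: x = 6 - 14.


6 - 14 = -8 at compile time
Optimized: x = -8


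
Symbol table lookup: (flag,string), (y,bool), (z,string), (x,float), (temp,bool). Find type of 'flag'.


Lookup 'flag' → type string


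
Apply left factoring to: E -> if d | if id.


Common prefix: 'if'
Factored: E -> if E', E' -> d | id


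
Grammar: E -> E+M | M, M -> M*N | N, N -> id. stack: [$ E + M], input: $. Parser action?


handle 'E+M' on top; lookahead ∈ FOLLOW(E) = {+, $}
Action: reduce (E -> E+M)


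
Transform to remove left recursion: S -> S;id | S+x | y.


Left-recursive alternatives: S;id, S+x; non-recursive: y
Introduce S': S -> yS', S' -> ;idS' | +xS' | ε


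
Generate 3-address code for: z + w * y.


Break into single-operator statements:
t1 = w * y
t2 = z + t1


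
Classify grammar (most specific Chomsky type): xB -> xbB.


LHS has context (more than one symbol) and |LHS| ≤ |RHS|
Classification: Type 1 (Context-Sensitive)


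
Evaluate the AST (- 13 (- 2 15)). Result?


Evaluate inner: (- 2 15) = -13
Evaluate root: (- 13 -13) = 26
Result: 26


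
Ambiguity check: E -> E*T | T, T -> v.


precedence layered via separate nonterminal T: deterministic
Unambiguous


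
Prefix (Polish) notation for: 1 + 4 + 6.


left-to-right (same/higher precedence on left): tree is (+ (+ 1 4) 6)
Prefix: + + 1 4 6


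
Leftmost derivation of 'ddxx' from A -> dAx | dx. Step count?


Derivation: A => dAx => ddxx
Steps: 2


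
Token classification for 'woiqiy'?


Pattern: letter/underscore followed by alphanumerics, not a keyword
Type: IDENTIFIER


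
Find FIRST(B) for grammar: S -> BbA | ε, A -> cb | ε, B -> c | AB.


Per alternative of B: FIRST(c) = {c}; FIRST(AB) = {c}
FIRST(B) = {c}


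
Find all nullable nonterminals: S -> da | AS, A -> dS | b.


A nonterminal is nullable iff some alternative derives ε (directly, or every symbol in it is nullable)
Nullable: {}


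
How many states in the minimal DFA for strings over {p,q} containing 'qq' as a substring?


KMP-style automaton: 2 progress states + 1 absorbing accept = 3
Minimal DFA: 3 states


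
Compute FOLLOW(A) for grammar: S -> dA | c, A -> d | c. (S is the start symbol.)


$ ∈ FOLLOW(S). For each A -> αBβ: add FIRST(β)\{ε} to FOLLOW(B); if β nullable, add FOLLOW(A).
FOLLOW(A) = {$}


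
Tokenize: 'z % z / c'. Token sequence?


Scan left to right, longest-match per lexeme
Tokens: ID(z), OP(%), ID(z), OP(/), ID(c)


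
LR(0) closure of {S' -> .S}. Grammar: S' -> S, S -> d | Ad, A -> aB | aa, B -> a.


Start: S' -> .S
For each item with dot before a nonterminal B, add B -> .γ for every B-production
Closure: [S' -> .S, S -> .d, S -> .Ad, A -> .aB, A -> .aa]


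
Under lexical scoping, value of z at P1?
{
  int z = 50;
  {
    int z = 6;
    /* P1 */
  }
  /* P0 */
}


z declared in the same block as P1
z = 6


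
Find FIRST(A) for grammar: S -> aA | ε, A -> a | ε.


Per alternative of A: FIRST(a) = {a}; FIRST(ε) = {ε}
FIRST(A) = {a, ε}


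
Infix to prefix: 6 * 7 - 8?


left-to-right (same/higher precedence on left): tree is (- (* 6 7) 8)
Prefix: - * 6 7 8


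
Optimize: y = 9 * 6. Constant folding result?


9 * 6 = 54 at compile time
Optimized: y = 54


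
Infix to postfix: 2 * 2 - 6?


Left to right (same or higher precedence on left)
Postfix: 2 2 * 6 -


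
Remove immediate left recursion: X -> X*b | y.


Left-recursive alternatives: X*b; non-recursive: y
Introduce X': X -> yX', X' -> *bX' | ε


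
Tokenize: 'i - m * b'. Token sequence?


Scan left to right, longest-match per lexeme
Tokens: ID(i), OP(-), ID(m), OP(*), ID(b)


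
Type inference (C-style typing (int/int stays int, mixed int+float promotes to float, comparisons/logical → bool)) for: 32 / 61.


Operand types: int / int
Rule: mixed int/float promotes to float; int/int stays int
Result type: int


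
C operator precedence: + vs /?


'/' is multiplicative (level 10); '+' is additive (level 9)
Higher level binds tighter
'/' has higher precedence than '+'


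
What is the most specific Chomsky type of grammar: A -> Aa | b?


Left-linear: every RHS is a terminal or one nonterminal followed by a terminal
Classification: Type 3 (Regular)


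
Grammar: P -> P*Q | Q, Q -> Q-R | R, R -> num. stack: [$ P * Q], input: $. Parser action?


handle 'P*Q' on top; lookahead ∈ FOLLOW(P) = {*, $}
Action: reduce (P -> P*Q)


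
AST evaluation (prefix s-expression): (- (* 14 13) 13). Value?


Evaluate inner: (* 14 13) = 182
Evaluate root: (- 182 13) = 169
Result: 169


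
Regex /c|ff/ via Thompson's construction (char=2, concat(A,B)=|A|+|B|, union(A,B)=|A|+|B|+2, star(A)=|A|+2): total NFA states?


Syntax tree has 3 char leaf(s), 1 union(s), 0 star(s)
chars contribute 3×2 = 6; each union adds +2; each star adds +2
Total: 6 + 2 + 0 = 8 states


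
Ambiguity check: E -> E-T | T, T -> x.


precedence layered via separate nonterminal T: deterministic
Unambiguous


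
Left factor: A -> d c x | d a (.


Common prefix: 'd'
Factored: A -> d A', A' -> c x | a (


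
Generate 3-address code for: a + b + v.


Break into single-operator statements:
t1 = a + b
t2 = t1 + v


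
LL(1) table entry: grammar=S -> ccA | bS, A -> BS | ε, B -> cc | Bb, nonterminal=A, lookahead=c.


For [A, c]: 'c' ∈ FIRST(BS)
Entry: A -> BS


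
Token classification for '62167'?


Pattern: digits only
Type: INTEGER_LITERAL


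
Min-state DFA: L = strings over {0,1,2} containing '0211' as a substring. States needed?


KMP-style automaton: 4 progress states + 1 absorbing accept = 5
Minimal DFA: 5 states


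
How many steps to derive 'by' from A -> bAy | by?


Derivation: A => by
Steps: 1


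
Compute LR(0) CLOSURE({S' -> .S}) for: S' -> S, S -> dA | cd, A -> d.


Start: S' -> .S
For each item with dot before a nonterminal B, add B -> .γ for every B-production
Closure: [S' -> .S, S -> .dA, S -> .cd]


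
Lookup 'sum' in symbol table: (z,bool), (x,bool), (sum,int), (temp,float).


Lookup 'sum' → type int


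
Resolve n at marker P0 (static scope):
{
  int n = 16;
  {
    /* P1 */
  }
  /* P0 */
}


n declared in the same block as P0
n = 16


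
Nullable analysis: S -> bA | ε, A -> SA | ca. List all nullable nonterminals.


A nonterminal is nullable iff some alternative derives ε (directly, or every symbol in it is nullable)
Nullable: {S}


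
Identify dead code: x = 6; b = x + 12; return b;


x is read by b's definition; b is returned
No dead code


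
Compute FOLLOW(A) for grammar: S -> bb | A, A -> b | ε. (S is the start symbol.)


$ ∈ FOLLOW(S). For each A -> αBβ: add FIRST(β)\{ε} to FOLLOW(B); if β nullable, add FOLLOW(A).
FOLLOW(A) = {$}


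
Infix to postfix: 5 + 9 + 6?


Left to right (same or higher precedence on left)
Postfix: 5 9 + 6 +


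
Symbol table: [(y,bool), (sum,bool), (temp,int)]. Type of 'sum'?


Lookup 'sum' → type bool


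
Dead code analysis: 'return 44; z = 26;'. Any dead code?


statement follows a return and is unreachable
Dead: 'z = 26'


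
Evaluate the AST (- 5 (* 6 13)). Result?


Evaluate inner: (* 6 13) = 78
Evaluate root: (- 5 78) = -73
Result: -73


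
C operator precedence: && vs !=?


'!=' is equality (level 6); '&&' is logical AND (level 2)
Higher level binds tighter
'!=' has higher precedence than '&&'


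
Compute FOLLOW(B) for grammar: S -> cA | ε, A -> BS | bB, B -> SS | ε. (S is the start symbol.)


$ ∈ FOLLOW(S). For each A -> αBβ: add FIRST(β)\{ε} to FOLLOW(B); if β nullable, add FOLLOW(A).
FOLLOW(B) = {$, c}


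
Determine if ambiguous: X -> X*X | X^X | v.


'v*v^v' has two parse trees (no precedence encoded between * and ^)
Ambiguous


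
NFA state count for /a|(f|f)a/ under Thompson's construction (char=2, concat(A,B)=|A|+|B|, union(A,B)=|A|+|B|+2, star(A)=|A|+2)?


Syntax tree has 4 char leaf(s), 2 union(s), 0 star(s)
chars contribute 4×2 = 8; each union adds +2; each star adds +2
Total: 8 + 4 + 0 = 12 states


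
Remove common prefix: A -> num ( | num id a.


Common prefix: 'num'
Factored: A -> num A', A' -> ( | id a


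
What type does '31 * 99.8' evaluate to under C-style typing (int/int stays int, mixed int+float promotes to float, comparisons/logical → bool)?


Operand types: int * float
Rule: mixed int/float promotes to float; int/int stays int
Result type: float


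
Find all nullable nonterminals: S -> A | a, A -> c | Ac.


A nonterminal is nullable iff some alternative derives ε (directly, or every symbol in it is nullable)
Nullable: {}


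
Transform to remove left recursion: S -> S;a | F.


Left-recursive alternatives: S;a; non-recursive: F
Introduce S': S -> FS', S' -> ;aS' | ε


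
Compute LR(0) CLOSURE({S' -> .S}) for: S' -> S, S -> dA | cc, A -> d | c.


Start: S' -> .S
For each item with dot before a nonterminal B, add B -> .γ for every B-production
Closure: [S' -> .S, S -> .dA, S -> .cc]


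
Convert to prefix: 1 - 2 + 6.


left-to-right (same/higher precedence on left): tree is (+ (- 1 2) 6)
Prefix: + - 1 2 6


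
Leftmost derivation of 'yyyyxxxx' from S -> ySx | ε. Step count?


Derivation: S => ySx => yySxx => yyySxxx => yyyySxxxx => yyyyxxxx
Steps: 5


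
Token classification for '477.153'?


Pattern: digits with a decimal point
Type: FLOAT_LITERAL


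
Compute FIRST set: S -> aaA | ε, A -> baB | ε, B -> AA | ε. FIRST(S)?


Per alternative of S: FIRST(aaA) = {a}; FIRST(ε) = {ε}
FIRST(S) = {a, ε}


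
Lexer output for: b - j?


Scan left to right, longest-match per lexeme
Tokens: ID(b), OP(-), ID(j)


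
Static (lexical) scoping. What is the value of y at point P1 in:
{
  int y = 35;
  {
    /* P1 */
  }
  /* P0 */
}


P1's block does not declare y; resolves to the enclosing declaration at depth 0
y = 35


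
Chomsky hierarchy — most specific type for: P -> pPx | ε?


Single nonterminal LHS, but p^n x^n is not regular
Classification: Type 2 (Context-Free)


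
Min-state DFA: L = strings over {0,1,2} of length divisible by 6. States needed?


Track length mod 6: states 0..5, accept at 0
Minimal DFA: 6 states


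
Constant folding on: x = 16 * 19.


16 * 19 = 304 at compile time
Optimized: x = 304


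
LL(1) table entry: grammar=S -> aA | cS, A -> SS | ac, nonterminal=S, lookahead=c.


For [S, c]: 'c' ∈ FIRST(cS)
Entry: S -> cS


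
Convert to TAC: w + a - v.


Break into single-operator statements:
t1 = w + a
t2 = t1 - v


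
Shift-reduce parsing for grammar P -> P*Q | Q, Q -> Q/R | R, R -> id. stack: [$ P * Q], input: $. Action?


handle 'P*Q' on top; lookahead ∈ FOLLOW(P) = {*, $}
Action: reduce (P -> P*Q)


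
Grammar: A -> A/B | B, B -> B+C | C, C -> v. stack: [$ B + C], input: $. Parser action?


handle 'B+C' on top
Action: reduce (B -> B+C)


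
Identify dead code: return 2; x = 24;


statement follows a return and is unreachable
Dead: 'x = 24'


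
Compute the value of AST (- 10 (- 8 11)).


Evaluate inner: (- 8 11) = -3
Evaluate root: (- 10 -3) = 13
Result: 13


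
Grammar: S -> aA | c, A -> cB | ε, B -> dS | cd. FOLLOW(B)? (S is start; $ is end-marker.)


$ ∈ FOLLOW(S). For each A -> αBβ: add FIRST(β)\{ε} to FOLLOW(B); if β nullable, add FOLLOW(A).
FOLLOW(B) = {$}


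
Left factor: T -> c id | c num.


Common prefix: 'c'
Factored: T -> c T', T' -> id | num


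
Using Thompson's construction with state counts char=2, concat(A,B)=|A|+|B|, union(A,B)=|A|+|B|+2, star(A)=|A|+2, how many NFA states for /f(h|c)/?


Syntax tree has 3 char leaf(s), 1 union(s), 0 star(s)
chars contribute 3×2 = 6; each union adds +2; each star adds +2
Total: 6 + 2 + 0 = 8 states


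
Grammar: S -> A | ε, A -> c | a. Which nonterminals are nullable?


A nonterminal is nullable iff some alternative derives ε (directly, or every symbol in it is nullable)
Nullable: {S}


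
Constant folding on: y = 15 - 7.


15 - 7 = 8 at compile time
Optimized: y = 8


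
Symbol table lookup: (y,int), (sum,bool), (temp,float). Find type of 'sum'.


Lookup 'sum' → type bool


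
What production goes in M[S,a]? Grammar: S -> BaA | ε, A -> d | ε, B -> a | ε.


For [S, a]: 'a' ∈ FIRST(BaA)
Entry: S -> BaA


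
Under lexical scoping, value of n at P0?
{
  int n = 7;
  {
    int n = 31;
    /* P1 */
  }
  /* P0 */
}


n declared in the same block as P0
n = 7


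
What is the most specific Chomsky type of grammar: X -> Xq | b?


Left-linear: every RHS is a terminal or one nonterminal followed by a terminal
Classification: Type 3 (Regular)


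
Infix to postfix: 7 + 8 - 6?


Left to right (same or higher precedence on left)
Postfix: 7 8 + 6 -


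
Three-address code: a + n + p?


Break into single-operator statements:
t1 = a + n
t2 = t1 + p


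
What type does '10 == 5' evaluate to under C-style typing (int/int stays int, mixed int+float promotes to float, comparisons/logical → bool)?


Operand types: int == int
Rule: comparison yields bool
Result type: bool


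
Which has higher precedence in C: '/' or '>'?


'/' is multiplicative (level 10); '>' is relational (level 7)
Higher level binds tighter
'/' has higher precedence than '>'


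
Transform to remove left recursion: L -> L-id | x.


Left-recursive alternatives: L-id; non-recursive: x
Introduce L': L -> xL', L' -> -idL' | ε


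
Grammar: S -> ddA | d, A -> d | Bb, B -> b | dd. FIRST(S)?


Per alternative of S: FIRST(ddA) = {d}; FIRST(d) = {d}
FIRST(S) = {d}


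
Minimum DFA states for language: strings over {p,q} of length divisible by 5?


Track length mod 5: states 0..4, accept at 0
Minimal DFA: 5 states


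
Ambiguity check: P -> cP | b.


right-linear, alternatives start with distinct terminals 'c' vs 'b': unique leftmost derivation
Unambiguous


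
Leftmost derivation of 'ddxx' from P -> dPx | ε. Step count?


Derivation: P => dPx => ddPxx => ddxx
Steps: 3


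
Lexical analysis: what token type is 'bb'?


Pattern: letter/underscore followed by alphanumerics, not a keyword
Type: IDENTIFIER


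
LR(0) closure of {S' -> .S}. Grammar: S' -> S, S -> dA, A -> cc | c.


Start: S' -> .S
For each item with dot before a nonterminal B, add B -> .γ for every B-production
Closure: [S' -> .S, S -> .dA]


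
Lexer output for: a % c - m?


Scan left to right, longest-match per lexeme
Tokens: ID(a), OP(%), ID(c), OP(-), ID(m)


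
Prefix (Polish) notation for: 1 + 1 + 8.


left-to-right (same/higher precedence on left): tree is (+ (+ 1 1) 8)
Prefix: + + 1 1 8


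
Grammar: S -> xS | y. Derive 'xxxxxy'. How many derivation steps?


Derivation: S => xS => xxS => xxxS => xxxxS => xxxxxS => xxxxxy
Steps: 6


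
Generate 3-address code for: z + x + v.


Break into single-operator statements:
t1 = z + x
t2 = t1 + v


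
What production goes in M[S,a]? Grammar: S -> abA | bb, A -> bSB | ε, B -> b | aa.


For [S, a]: 'a' ∈ FIRST(abA)
Entry: S -> abA


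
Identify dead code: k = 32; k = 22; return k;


first assignment to k is overwritten before any read
Dead: 'k = 32'


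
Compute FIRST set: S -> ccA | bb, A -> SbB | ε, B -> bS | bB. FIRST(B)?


Per alternative of B: FIRST(bS) = {b}; FIRST(bB) = {b}
FIRST(B) = {b}


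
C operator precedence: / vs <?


'/' is multiplicative (level 10); '<' is relational (level 7)
Higher level binds tighter
'/' has higher precedence than '<'


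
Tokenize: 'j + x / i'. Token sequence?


Scan left to right, longest-match per lexeme
Tokens: ID(j), OP(+), ID(x), OP(/), ID(i)


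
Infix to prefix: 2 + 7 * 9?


'*' binds tighter: tree is (+ 2 (* 7 9))
Prefix: + 2 * 7 9


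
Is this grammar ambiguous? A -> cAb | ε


balanced c^n…b^n: each string has a unique parse
Unambiguous


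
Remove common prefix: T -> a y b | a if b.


Common prefix: 'a'
Factored: T -> a T', T' -> y b | if b


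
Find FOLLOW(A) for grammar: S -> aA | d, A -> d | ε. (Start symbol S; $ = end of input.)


$ ∈ FOLLOW(S). For each A -> αBβ: add FIRST(β)\{ε} to FOLLOW(B); if β nullable, add FOLLOW(A).
FOLLOW(A) = {$}


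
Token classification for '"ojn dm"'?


Pattern: double-quoted sequence
Type: STRING_LITERAL


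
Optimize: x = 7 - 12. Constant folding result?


7 - 12 = -5 at compile time
Optimized: x = -5


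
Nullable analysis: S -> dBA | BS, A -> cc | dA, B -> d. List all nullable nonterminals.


A nonterminal is nullable iff some alternative derives ε (directly, or every symbol in it is nullable)
Nullable: {}


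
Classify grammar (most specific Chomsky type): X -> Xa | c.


Left-linear: every RHS is a terminal or one nonterminal followed by a terminal
Classification: Type 3 (Regular)


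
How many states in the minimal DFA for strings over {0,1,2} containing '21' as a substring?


KMP-style automaton: 2 progress states + 1 absorbing accept = 3
Minimal DFA: 3 states


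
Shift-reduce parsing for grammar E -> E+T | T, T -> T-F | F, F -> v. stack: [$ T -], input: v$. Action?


no handle; shift 'v'
Action: shift


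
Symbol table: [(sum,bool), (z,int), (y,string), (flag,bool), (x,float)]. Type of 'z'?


Lookup 'z' → type int


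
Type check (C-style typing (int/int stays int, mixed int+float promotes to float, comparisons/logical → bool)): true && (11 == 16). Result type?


Operand types: bool && bool
Rule: logical operators take bool operands and yield bool
Result type: bool


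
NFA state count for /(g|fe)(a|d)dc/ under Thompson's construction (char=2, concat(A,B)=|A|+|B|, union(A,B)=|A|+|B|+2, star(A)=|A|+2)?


Syntax tree has 7 char leaf(s), 2 union(s), 0 star(s)
chars contribute 7×2 = 14; each union adds +2; each star adds +2
Total: 14 + 4 + 0 = 18 states


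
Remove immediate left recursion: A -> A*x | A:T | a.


Left-recursive alternatives: A*x, A:T; non-recursive: a
Introduce A': A -> aA', A' -> *xA' | :TA' | ε


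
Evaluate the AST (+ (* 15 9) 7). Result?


Evaluate inner: (* 15 9) = 135
Evaluate root: (+ 135 7) = 142
Result: 142


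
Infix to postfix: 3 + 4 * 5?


* has higher precedence, evaluate 4*5 first
Postfix: 3 4 5 * +


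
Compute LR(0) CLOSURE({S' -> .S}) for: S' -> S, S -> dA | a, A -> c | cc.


Start: S' -> .S
For each item with dot before a nonterminal B, add B -> .γ for every B-production
Closure: [S' -> .S, S -> .dA, S -> .a]


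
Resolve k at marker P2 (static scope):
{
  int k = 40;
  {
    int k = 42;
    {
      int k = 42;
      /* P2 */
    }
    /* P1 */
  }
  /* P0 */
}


k declared in the same block as P2
k = 42


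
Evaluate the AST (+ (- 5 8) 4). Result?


Evaluate inner: (- 5 8) = -3
Evaluate root: (+ -3 4) = 1
Result: 1


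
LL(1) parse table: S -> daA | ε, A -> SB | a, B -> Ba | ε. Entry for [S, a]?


For [S, a]: ε is nullable and 'a' ∈ FOLLOW(S)
Entry: S -> ε


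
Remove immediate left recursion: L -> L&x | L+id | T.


Left-recursive alternatives: L&x, L+id; non-recursive: T
Introduce L': L -> TL', L' -> &xL' | +idL' | ε


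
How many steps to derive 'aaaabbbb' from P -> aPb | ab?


Derivation: P => aPb => aaPbb => aaaPbbb => aaaabbbb
Steps: 4


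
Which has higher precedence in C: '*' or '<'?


'*' is multiplicative (level 10); '<' is relational (level 7)
Higher level binds tighter
'*' has higher precedence than '<'


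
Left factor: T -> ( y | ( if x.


Common prefix: '('
Factored: T -> ( T', T' -> y | if x


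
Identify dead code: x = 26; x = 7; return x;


first assignment to x is overwritten before any read
Dead: 'x = 26'


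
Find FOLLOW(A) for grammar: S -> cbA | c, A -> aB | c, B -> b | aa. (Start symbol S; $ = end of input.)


$ ∈ FOLLOW(S). For each A -> αBβ: add FIRST(β)\{ε} to FOLLOW(B); if β nullable, add FOLLOW(A).
FOLLOW(A) = {$}


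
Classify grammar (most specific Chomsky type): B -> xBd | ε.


Single nonterminal LHS, but x^n d^n is not regular
Classification: Type 2 (Context-Free)


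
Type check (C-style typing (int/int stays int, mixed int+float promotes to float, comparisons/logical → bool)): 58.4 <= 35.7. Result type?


Operand types: float <= float
Rule: comparison yields bool
Result type: bool


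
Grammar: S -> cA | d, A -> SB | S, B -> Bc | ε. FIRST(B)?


Per alternative of B: FIRST(Bc) = {c}; FIRST(ε) = {ε}
FIRST(B) = {c, ε}


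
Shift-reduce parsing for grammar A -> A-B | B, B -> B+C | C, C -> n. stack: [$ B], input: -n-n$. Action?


lookahead ∉ {+} so B won't extend; reduce A -> B
Action: reduce (A -> B)


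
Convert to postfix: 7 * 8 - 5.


Left to right (same or higher precedence on left)
Postfix: 7 8 * 5 -


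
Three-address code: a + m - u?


Break into single-operator statements:
t1 = a + m
t2 = t1 - u


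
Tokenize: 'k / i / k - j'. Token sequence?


Scan left to right, longest-match per lexeme
Tokens: ID(k), OP(/), ID(i), OP(/), ID(k), OP(-), ID(j)


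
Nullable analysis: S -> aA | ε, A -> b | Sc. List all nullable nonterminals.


A nonterminal is nullable iff some alternative derives ε (directly, or every symbol in it is nullable)
Nullable: {S}


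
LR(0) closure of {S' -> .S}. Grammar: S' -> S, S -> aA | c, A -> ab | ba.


Start: S' -> .S
For each item with dot before a nonterminal B, add B -> .γ for every B-production
Closure: [S' -> .S, S -> .aA, S -> .c]


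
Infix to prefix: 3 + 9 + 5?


left-to-right (same/higher precedence on left): tree is (+ (+ 3 9) 5)
Prefix: + + 3 9 5


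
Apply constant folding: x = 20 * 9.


20 * 9 = 180 at compile time
Optimized: x = 180


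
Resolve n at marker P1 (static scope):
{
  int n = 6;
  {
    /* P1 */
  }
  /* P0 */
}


P1's block does not declare n; resolves to the enclosing declaration at depth 0
n = 6


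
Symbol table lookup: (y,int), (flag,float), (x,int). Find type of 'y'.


Lookup 'y' → type int


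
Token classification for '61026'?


Pattern: digits only
Type: INTEGER_LITERAL


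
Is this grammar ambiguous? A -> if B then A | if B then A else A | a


dangling else: 'if B then if B then a else a' parses two ways
Ambiguous


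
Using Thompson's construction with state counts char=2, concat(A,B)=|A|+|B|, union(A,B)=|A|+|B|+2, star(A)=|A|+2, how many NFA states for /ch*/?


Syntax tree has 2 char leaf(s), 0 union(s), 1 star(s)
chars contribute 2×2 = 4; each union adds +2; each star adds +2
Total: 4 + 0 + 2 = 6 states


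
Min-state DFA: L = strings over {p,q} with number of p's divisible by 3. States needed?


Track (count of p) mod 3: states 0..2, accept at 0
Minimal DFA: 3 states


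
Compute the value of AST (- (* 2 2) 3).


Evaluate inner: (* 2 2) = 4
Evaluate root: (- 4 3) = 1
Result: 1


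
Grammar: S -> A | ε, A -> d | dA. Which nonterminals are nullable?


A nonterminal is nullable iff some alternative derives ε (directly, or every symbol in it is nullable)
Nullable: {S}


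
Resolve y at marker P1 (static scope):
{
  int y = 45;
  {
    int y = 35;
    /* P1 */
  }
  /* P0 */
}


y declared in the same block as P1
y = 35


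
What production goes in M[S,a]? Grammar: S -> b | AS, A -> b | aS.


For [S, a]: 'a' ∈ FIRST(AS)
Entry: S -> AS


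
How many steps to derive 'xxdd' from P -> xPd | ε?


Derivation: P => xPd => xxPdd => xxdd
Steps: 3


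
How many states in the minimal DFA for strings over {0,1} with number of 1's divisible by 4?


Track (count of 1) mod 4: states 0..3, accept at 0
Minimal DFA: 4 states


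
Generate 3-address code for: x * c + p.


Break into single-operator statements:
t1 = x * c
t2 = t1 + p


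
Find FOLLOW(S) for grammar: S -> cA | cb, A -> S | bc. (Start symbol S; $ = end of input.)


$ ∈ FOLLOW(S). For each A -> αBβ: add FIRST(β)\{ε} to FOLLOW(B); if β nullable, add FOLLOW(A).
FOLLOW(S) = {$}


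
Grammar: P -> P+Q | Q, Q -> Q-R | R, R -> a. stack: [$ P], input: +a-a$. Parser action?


shift '+' to continue P -> P+Q
Action: shift


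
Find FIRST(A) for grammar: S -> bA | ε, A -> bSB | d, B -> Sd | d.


Per alternative of A: FIRST(bSB) = {b}; FIRST(d) = {d}
FIRST(A) = {b, d}


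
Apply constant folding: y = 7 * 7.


7 * 7 = 49 at compile time
Optimized: y = 49


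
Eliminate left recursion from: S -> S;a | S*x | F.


Left-recursive alternatives: S;a, S*x; non-recursive: F
Introduce S': S -> FS', S' -> ;aS' | *xS' | ε


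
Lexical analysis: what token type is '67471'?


Pattern: digits only
Type: INTEGER_LITERAL


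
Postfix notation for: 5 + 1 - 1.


Left to right (same or higher precedence on left)
Postfix: 5 1 + 1 -


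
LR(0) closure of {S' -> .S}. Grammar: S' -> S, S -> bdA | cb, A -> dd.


Start: S' -> .S
For each item with dot before a nonterminal B, add B -> .γ for every B-production
Closure: [S' -> .S, S -> .bdA, S -> .cb]


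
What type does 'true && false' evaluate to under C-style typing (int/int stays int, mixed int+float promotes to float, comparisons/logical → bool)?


Operand types: bool && bool
Rule: logical operators take bool operands and yield bool
Result type: bool
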